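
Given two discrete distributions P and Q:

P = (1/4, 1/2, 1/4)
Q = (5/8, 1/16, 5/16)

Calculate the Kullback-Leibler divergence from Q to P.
D(P||Q) = Σ P(i) log₂(P(i)/Q(i))
  i=0: (1/4) × log₂((1/4)/(5/8)) = (1/4) × log₂(2/5) = -0.3305
  i=1: (1/2) × log₂((1/2)/(1/16)) = (1/2) × log₂(8) = 1.5000
  i=2: (1/4) × log₂((1/4)/(5/16)) = (1/4) × log₂(4/5) = -0.0805
D(P||Q) = -0.3305 + 1.5000 - 0.0805
  = 1.0890 bits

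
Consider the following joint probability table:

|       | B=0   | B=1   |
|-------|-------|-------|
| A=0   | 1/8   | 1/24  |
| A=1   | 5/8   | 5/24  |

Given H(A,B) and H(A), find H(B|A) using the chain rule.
From the chain rule: H(A,B) = H(A) + H(B|A)
Therefore: H(B|A) = H(A,B) - H(A)

H(A,B) = -[(1/8)·log₂(1/8) + (1/24)·log₂(1/24) + (5/8)·log₂(5/8) + (5/24)·log₂(5/24)]
  = 0.3750 + 0.1910 + 0.4238 + 0.4715
  = 1.4613 bits
Marginal P(A) (row sums):
  P(A=0) = 1/8 + 1/24 = 1/6
  P(A=1) = 5/8 + 5/24 = 5/6
H(A) = -[(1/6)·log₂(1/6) + (5/6)·log₂(5/6)]
  = 0.4308 + 0.2192
  = 0.6500 bits

H(B|A) = 1.4613 - 0.6500 = 0.8113 bits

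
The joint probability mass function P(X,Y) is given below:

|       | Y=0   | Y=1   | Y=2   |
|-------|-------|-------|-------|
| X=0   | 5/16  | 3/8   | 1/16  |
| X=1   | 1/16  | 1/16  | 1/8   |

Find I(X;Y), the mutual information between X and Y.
Marginal P(X) (row sums):
  P(X=0) = 5/16 + 3/8 + 1/16 = 3/4
  P(X=1) = 1/16 + 1/16 + 1/8 = 1/4
Marginal P(Y) (column sums):
  P(Y=0) = 5/16 + 1/16 = 3/8
  P(Y=1) = 3/8 + 1/16 = 7/16
  P(Y=2) = 1/16 + 1/8 = 3/16

H(X) = -[(3/4)·log₂(3/4) + (1/4)·log₂(1/4)]
  = 0.3113 + 0.5000
  = 0.8113 bits
H(Y) = -[(3/8)·log₂(3/8) + (7/16)·log₂(7/16) + (3/16)·log₂(3/16)]
  = 0.5306 + 0.5218 + 0.4528
  = 1.5052 bits
H(X,Y) = -[(5/16)·log₂(5/16) + (3/8)·log₂(3/8) + (1/16)·log₂(1/16) + (1/16)·log₂(1/16) + (1/16)·log₂(1/16) + (1/8)·log₂(1/8)]
  = 0.5244 + 0.5306 + 0.2500 + 0.2500 + 0.2500 + 0.3750
  = 2.1800 bits

I(X;Y) = H(X) + H(Y) - H(X,Y)
  = 0.8113 + 1.5052 - 2.1800
  = 0.1365 bits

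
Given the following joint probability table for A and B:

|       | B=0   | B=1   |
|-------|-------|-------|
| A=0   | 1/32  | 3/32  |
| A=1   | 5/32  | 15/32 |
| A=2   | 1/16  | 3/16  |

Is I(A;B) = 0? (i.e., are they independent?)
Marginal P(A) (row sums):
  P(A=0) = 1/32 + 3/32 = 1/8
  P(A=1) = 5/32 + 15/32 = 5/8
  P(A=2) = 1/16 + 3/16 = 1/4
Marginal P(B) (column sums):
  P(B=0) = 1/32 + 5/32 + 1/16 = 1/4
  P(B=1) = 3/32 + 15/32 + 3/16 = 3/4

A and B are independent iff P(A=i,B=j) = P(A=i)·P(B=j) for every cell.
  P(A=0)·P(B=0) = 1/8 × 1/4 = 1/32 = P(A=0,B=0) ✓
  P(A=0)·P(B=1) = 1/8 × 3/4 = 3/32 = P(A=0,B=1) ✓
  P(A=1)·P(B=0) = 5/8 × 1/4 = 5/32 = P(A=1,B=0) ✓
  P(A=1)·P(B=1) = 5/8 × 3/4 = 15/32 = P(A=1,B=1) ✓
  P(A=2)·P(B=0) = 1/4 × 1/4 = 1/16 = P(A=2,B=0) ✓
  P(A=2)·P(B=1) = 1/4 × 3/4 = 3/16 = P(A=2,B=1) ✓

Yes, A and B are independent: every cell factors, so I(A;B) = 0 bits.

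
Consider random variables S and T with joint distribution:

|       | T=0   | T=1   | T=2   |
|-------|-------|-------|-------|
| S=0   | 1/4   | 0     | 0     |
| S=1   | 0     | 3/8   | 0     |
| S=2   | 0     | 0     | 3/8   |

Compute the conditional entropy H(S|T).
Marginal P(T) (column sums):
  P(T=0) = 1/4 + 0 + 0 = 1/4
  P(T=1) = 0 + 3/8 + 0 = 3/8
  P(T=2) = 0 + 0 + 3/8 = 3/8

H(S|T) = -Σ P(S,T)·log₂ P(S|T), where P(S|T) = P(S,T) / P(T)
  (cells with P(S,T) = 0 contribute 0)
  (S=0,T=0): P(S|T) = (1/4)/(1/4) = 1;  -(1/4)·log₂(1) = 0.0000
  (S=1,T=1): P(S|T) = (3/8)/(3/8) = 1;  -(3/8)·log₂(1) = 0.0000
  (S=2,T=2): P(S|T) = (3/8)/(3/8) = 1;  -(3/8)·log₂(1) = 0.0000
H(S|T) = 0.0000 + 0.0000 + 0.0000
  = 0.0000 bits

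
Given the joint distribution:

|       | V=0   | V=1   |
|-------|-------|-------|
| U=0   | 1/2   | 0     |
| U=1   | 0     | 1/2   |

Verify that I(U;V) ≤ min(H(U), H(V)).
Marginal P(U) (row sums):
  P(U=0) = 1/2 + 0 = 1/2
  P(U=1) = 0 + 1/2 = 1/2
Marginal P(V) (column sums):
  P(V=0) = 1/2 + 0 = 1/2
  P(V=1) = 0 + 1/2 = 1/2

H(U) = -[(1/2)·log₂(1/2) + (1/2)·log₂(1/2)]
  = 0.5000 + 0.5000
  = 1.0000 bits
H(V) = -[(1/2)·log₂(1/2) + (1/2)·log₂(1/2)]
  = 0.5000 + 0.5000
  = 1.0000 bits
H(U,V) = -[(1/2)·log₂(1/2) + (1/2)·log₂(1/2)]
  = 0.5000 + 0.5000
  = 1.0000 bits

I(U;V) = H(U) + H(V) - H(U,V)
  = 1.0000 + 1.0000 - 1.0000
  = 1.0000 bits

min(H(U), H(V)) = min(1.0000, 1.0000) = 1.0000 bits
Since 1.0000 ≤ 1.0000, the bound is satisfied ✓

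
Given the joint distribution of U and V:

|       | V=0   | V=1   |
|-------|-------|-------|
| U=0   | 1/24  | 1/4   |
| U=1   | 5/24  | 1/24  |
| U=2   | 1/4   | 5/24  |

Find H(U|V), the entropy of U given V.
Marginal P(V) (column sums):
  P(V=0) = 1/24 + 5/24 + 1/4 = 1/2
  P(V=1) = 1/4 + 1/24 + 5/24 = 1/2

H(U|V) = -Σ P(U,V)·log₂ P(U|V), where P(U|V) = P(U,V) / P(V)
  (U=0,V=0): P(U|V) = (1/24)/(1/2) = 1/12;  -(1/24)·log₂(1/12) = 0.1494
  (U=0,V=1): P(U|V) = (1/4)/(1/2) = 1/2;  -(1/4)·log₂(1/2) = 0.2500
  (U=1,V=0): P(U|V) = (5/24)/(1/2) = 5/12;  -(5/24)·log₂(5/12) = 0.2631
  (U=1,V=1): P(U|V) = (1/24)/(1/2) = 1/12;  -(1/24)·log₂(1/12) = 0.1494
  (U=2,V=0): P(U|V) = (1/4)/(1/2) = 1/2;  -(1/4)·log₂(1/2) = 0.2500
  (U=2,V=1): P(U|V) = (5/24)/(1/2) = 5/12;  -(5/24)·log₂(5/12) = 0.2631
H(U|V) = 0.1494 + 0.2500 + 0.2631 + 0.1494 + 0.2500 + 0.2631
  = 1.3250 bits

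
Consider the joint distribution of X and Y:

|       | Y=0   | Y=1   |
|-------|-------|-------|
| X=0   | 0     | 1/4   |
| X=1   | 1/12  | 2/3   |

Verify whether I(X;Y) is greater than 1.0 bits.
Marginal P(X) (row sums):
  P(X=0) = 0 + 1/4 = 1/4
  P(X=1) = 1/12 + 2/3 = 3/4
Marginal P(Y) (column sums):
  P(Y=0) = 0 + 1/12 = 1/12
  P(Y=1) = 1/4 + 2/3 = 11/12

H(X) = -[(1/4)·log₂(1/4) + (3/4)·log₂(3/4)]
  = 0.5000 + 0.3113
  = 0.8113 bits
H(Y) = -[(1/12)·log₂(1/12) + (11/12)·log₂(11/12)]
  = 0.2987 + 0.1151
  = 0.4138 bits
H(X,Y) = -[(1/4)·log₂(1/4) + (1/12)·log₂(1/12) + (2/3)·log₂(2/3)]
  = 0.5000 + 0.2987 + 0.3900
  = 1.1887 bits

I(X;Y) = H(X) + H(Y) - H(X,Y)
  = 0.8113 + 0.4138 - 1.1887
  = 0.0364 bits

No. I(X;Y) = 0.0364 bits, which is ≤ 1.0 bits.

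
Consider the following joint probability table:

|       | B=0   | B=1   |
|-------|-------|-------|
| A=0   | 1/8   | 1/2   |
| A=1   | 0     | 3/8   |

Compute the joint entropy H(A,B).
H(A,B) = -Σ P(A,B) log₂ P(A,B), summed over the non-zero cells:
H(A,B) = -[(1/8)·log₂(1/8) + (1/2)·log₂(1/2) + (3/8)·log₂(3/8)]
  = 0.3750 + 0.5000 + 0.5306
  = 1.4056 bits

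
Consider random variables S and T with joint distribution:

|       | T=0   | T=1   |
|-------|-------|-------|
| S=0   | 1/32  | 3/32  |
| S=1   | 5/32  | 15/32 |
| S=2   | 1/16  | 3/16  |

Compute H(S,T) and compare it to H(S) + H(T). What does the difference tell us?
Marginal P(S) (row sums):
  P(S=0) = 1/32 + 3/32 = 1/8
  P(S=1) = 5/32 + 15/32 = 5/8
  P(S=2) = 1/16 + 3/16 = 1/4
Marginal P(T) (column sums):
  P(T=0) = 1/32 + 5/32 + 1/16 = 1/4
  P(T=1) = 3/32 + 15/32 + 3/16 = 3/4

H(S,T) = -[(1/32)·log₂(1/32) + (3/32)·log₂(3/32) + (5/32)·log₂(5/32) + (15/32)·log₂(15/32) + (1/16)·log₂(1/16) + (3/16)·log₂(3/16)]
  = 0.1563 + 0.3202 + 0.4184 + 0.5124 + 0.2500 + 0.4528
  = 2.1101 bits
H(S) = -[(1/8)·log₂(1/8) + (5/8)·log₂(5/8) + (1/4)·log₂(1/4)]
  = 0.3750 + 0.4238 + 0.5000
  = 1.2988 bits
H(T) = -[(1/4)·log₂(1/4) + (3/4)·log₂(3/4)]
  = 0.5000 + 0.3113
  = 0.8113 bits

H(S) + H(T) = 1.2988 + 0.8113 = 2.1101 bits
Difference: H(S) + H(T) - H(S,T) = 2.1101 - 2.1101 = 0.0000 bits = I(S;T)

The difference is the mutual information; it is 0 here, so S and T are independent (the joint entropy equals the sum of the marginal entropies).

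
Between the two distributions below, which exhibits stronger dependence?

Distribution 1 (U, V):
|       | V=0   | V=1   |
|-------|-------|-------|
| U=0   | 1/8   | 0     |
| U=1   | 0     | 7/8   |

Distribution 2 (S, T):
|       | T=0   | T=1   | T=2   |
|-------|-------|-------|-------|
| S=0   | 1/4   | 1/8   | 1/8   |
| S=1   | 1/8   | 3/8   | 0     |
Distribution 1 (U, V):
Marginal P(U) (row sums):
  P(U=0) = 1/8 + 0 = 1/8
  P(U=1) = 0 + 7/8 = 7/8
Marginal P(V) (column sums):
  P(V=0) = 1/8 + 0 = 1/8
  P(V=1) = 0 + 7/8 = 7/8

H(U) = -[(1/8)·log₂(1/8) + (7/8)·log₂(7/8)]
  = 0.3750 + 0.1686
  = 0.5436 bits
H(V) = -[(1/8)·log₂(1/8) + (7/8)·log₂(7/8)]
  = 0.3750 + 0.1686
  = 0.5436 bits
H(U,V) = -[(1/8)·log₂(1/8) + (7/8)·log₂(7/8)]
  = 0.3750 + 0.1686
  = 0.5436 bits

I(U;V) = H(U) + H(V) - H(U,V)
  = 0.5436 + 0.5436 - 0.5436
  = 0.5436 bits

Distribution 2 (S, T):
Marginal P(S) (row sums):
  P(S=0) = 1/4 + 1/8 + 1/8 = 1/2
  P(S=1) = 1/8 + 3/8 + 0 = 1/2
Marginal P(T) (column sums):
  P(T=0) = 1/4 + 1/8 = 3/8
  P(T=1) = 1/8 + 3/8 = 1/2
  P(T=2) = 1/8 + 0 = 1/8

H(S) = -[(1/2)·log₂(1/2) + (1/2)·log₂(1/2)]
  = 0.5000 + 0.5000
  = 1.0000 bits
H(T) = -[(3/8)·log₂(3/8) + (1/2)·log₂(1/2) + (1/8)·log₂(1/8)]
  = 0.5306 + 0.5000 + 0.3750
  = 1.4056 bits
H(S,T) = -[(1/4)·log₂(1/4) + (1/8)·log₂(1/8) + (1/8)·log₂(1/8) + (1/8)·log₂(1/8) + (3/8)·log₂(3/8)]
  = 0.5000 + 0.3750 + 0.3750 + 0.3750 + 0.5306
  = 2.1556 bits

I(S;T) = H(S) + H(T) - H(S,T)
  = 1.0000 + 1.4056 - 2.1556
  = 0.2500 bits

I(U;V) = 0.5436 bits > I(S;T) = 0.2500 bits, so (U, V) has the higher mutual information (stronger dependence).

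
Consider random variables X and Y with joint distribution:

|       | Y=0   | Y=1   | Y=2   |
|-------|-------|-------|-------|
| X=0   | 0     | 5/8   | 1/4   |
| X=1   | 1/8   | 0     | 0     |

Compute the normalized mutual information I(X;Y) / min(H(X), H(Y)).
Marginal P(X) (row sums):
  P(X=0) = 0 + 5/8 + 1/4 = 7/8
  P(X=1) = 1/8 + 0 + 0 = 1/8
Marginal P(Y) (column sums):
  P(Y=0) = 0 + 1/8 = 1/8
  P(Y=1) = 5/8 + 0 = 5/8
  P(Y=2) = 1/4 + 0 = 1/4

H(X) = -[(7/8)·log₂(7/8) + (1/8)·log₂(1/8)]
  = 0.1686 + 0.3750
  = 0.5436 bits
H(Y) = -[(1/8)·log₂(1/8) + (5/8)·log₂(5/8) + (1/4)·log₂(1/4)]
  = 0.3750 + 0.4238 + 0.5000
  = 1.2988 bits
H(X,Y) = -[(5/8)·log₂(5/8) + (1/4)·log₂(1/4) + (1/8)·log₂(1/8)]
  = 0.4238 + 0.5000 + 0.3750
  = 1.2988 bits

I(X;Y) = H(X) + H(Y) - H(X,Y)
  = 0.5436 + 1.2988 - 1.2988
  = 0.5436 bits

min(H(X), H(Y)) = min(0.5436, 1.2988) = 0.5436 bits
Normalized MI = 0.5436 / 0.5436 = 1.0000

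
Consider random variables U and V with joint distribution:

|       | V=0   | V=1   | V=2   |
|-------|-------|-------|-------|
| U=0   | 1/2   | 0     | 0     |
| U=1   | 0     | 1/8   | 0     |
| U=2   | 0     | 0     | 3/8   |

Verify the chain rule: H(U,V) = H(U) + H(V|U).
Left side:
H(U,V) = -[(1/2)·log₂(1/2) + (1/8)·log₂(1/8) + (3/8)·log₂(3/8)]
  = 0.5000 + 0.3750 + 0.5306
  = 1.4056 bits

Right side:
Marginal P(U) (row sums):
  P(U=0) = 1/2 + 0 + 0 = 1/2
  P(U=1) = 0 + 1/8 + 0 = 1/8
  P(U=2) = 0 + 0 + 3/8 = 3/8
H(U) = -[(1/2)·log₂(1/2) + (1/8)·log₂(1/8) + (3/8)·log₂(3/8)]
  = 0.5000 + 0.3750 + 0.5306
  = 1.4056 bits
H(V|U) = -Σ P(U,V)·log₂ P(V|U), where P(V|U) = P(U,V) / P(U)
  (cells with P(U,V) = 0 contribute 0)
  (U=0,V=0): P(V|U) = (1/2)/(1/2) = 1;  -(1/2)·log₂(1) = 0.0000
  (U=1,V=1): P(V|U) = (1/8)/(1/8) = 1;  -(1/8)·log₂(1) = 0.0000
  (U=2,V=2): P(V|U) = (3/8)/(3/8) = 1;  -(3/8)·log₂(1) = 0.0000
H(V|U) = 0.0000 + 0.0000 + 0.0000
  = 0.0000 bits
H(U) + H(V|U) = 1.4056 + 0.0000 = 1.4056 bits

Both sides equal 1.4056 bits, so the chain rule holds ✓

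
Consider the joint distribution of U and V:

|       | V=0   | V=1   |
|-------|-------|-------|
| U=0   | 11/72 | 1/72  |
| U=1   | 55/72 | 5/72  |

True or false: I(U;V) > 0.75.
Marginal P(U) (row sums):
  P(U=0) = 11/72 + 1/72 = 1/6
  P(U=1) = 55/72 + 5/72 = 5/6
Marginal P(V) (column sums):
  P(V=0) = 11/72 + 55/72 = 11/12
  P(V=1) = 1/72 + 5/72 = 1/12

H(U) = -[(1/6)·log₂(1/6) + (5/6)·log₂(5/6)]
  = 0.4308 + 0.2192
  = 0.6500 bits
H(V) = -[(11/12)·log₂(11/12) + (1/12)·log₂(1/12)]
  = 0.1151 + 0.2987
  = 0.4138 bits
H(U,V) = -[(11/72)·log₂(11/72) + (1/72)·log₂(1/72) + (55/72)·log₂(55/72) + (5/72)·log₂(5/72)]
  = 0.4141 + 0.0857 + 0.2968 + 0.2672
  = 1.0638 bits

I(U;V) = H(U) + H(V) - H(U,V)
  = 0.6500 + 0.4138 - 1.0638
  = 0.0000 bits

False. I(U;V) = 0.0000 bits, which is ≤ 0.75 bits.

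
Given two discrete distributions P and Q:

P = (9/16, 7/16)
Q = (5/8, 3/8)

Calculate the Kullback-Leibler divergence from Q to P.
D(P||Q) = Σ P(i) log₂(P(i)/Q(i))
  i=0: (9/16) × log₂((9/16)/(5/8)) = (9/16) × log₂(9/10) = -0.0855
  i=1: (7/16) × log₂((7/16)/(3/8)) = (7/16) × log₂(7/6) = 0.0973
D(P||Q) = -0.0855 + 0.0973
  = 0.0118 bits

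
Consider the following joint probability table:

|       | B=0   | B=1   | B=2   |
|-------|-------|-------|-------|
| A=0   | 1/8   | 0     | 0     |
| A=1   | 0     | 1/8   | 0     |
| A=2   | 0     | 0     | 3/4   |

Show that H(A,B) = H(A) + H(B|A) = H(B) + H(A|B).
Marginal P(A) (row sums):
  P(A=0) = 1/8 + 0 + 0 = 1/8
  P(A=1) = 0 + 1/8 + 0 = 1/8
  P(A=2) = 0 + 0 + 3/4 = 3/4
Marginal P(B) (column sums):
  P(B=0) = 1/8 + 0 + 0 = 1/8
  P(B=1) = 0 + 1/8 + 0 = 1/8
  P(B=2) = 0 + 0 + 3/4 = 3/4

Decomposition 1: H(A) + H(B|A)
H(A) = -[(1/8)·log₂(1/8) + (1/8)·log₂(1/8) + (3/4)·log₂(3/4)]
  = 0.3750 + 0.3750 + 0.3113
  = 1.0613 bits
H(B|A) = -Σ P(A,B)·log₂ P(B|A), where P(B|A) = P(A,B) / P(A)
  (cells with P(A,B) = 0 contribute 0)
  (A=0,B=0): P(B|A) = (1/8)/(1/8) = 1;  -(1/8)·log₂(1) = 0.0000
  (A=1,B=1): P(B|A) = (1/8)/(1/8) = 1;  -(1/8)·log₂(1) = 0.0000
  (A=2,B=2): P(B|A) = (3/4)/(3/4) = 1;  -(3/4)·log₂(1) = 0.0000
H(B|A) = 0.0000 + 0.0000 + 0.0000
  = 0.0000 bits
H(A) + H(B|A) = 1.0613 + 0.0000 = 1.0613 bits

Decomposition 2: H(B) + H(A|B)
H(B) = -[(1/8)·log₂(1/8) + (1/8)·log₂(1/8) + (3/4)·log₂(3/4)]
  = 0.3750 + 0.3750 + 0.3113
  = 1.0613 bits
H(A|B) = -Σ P(A,B)·log₂ P(A|B), where P(A|B) = P(A,B) / P(B)
  (cells with P(A,B) = 0 contribute 0)
  (A=0,B=0): P(A|B) = (1/8)/(1/8) = 1;  -(1/8)·log₂(1) = 0.0000
  (A=1,B=1): P(A|B) = (1/8)/(1/8) = 1;  -(1/8)·log₂(1) = 0.0000
  (A=2,B=2): P(A|B) = (3/4)/(3/4) = 1;  -(3/4)·log₂(1) = 0.0000
H(A|B) = 0.0000 + 0.0000 + 0.0000
  = 0.0000 bits
H(B) + H(A|B) = 1.0613 + 0.0000 = 1.0613 bits

Direct computation of the joint entropy:
H(A,B) = -[(1/8)·log₂(1/8) + (1/8)·log₂(1/8) + (3/4)·log₂(3/4)]
  = 0.3750 + 0.3750 + 0.3113
  = 1.0613 bits

All three agree: H(A,B) = 1.0613 bits ✓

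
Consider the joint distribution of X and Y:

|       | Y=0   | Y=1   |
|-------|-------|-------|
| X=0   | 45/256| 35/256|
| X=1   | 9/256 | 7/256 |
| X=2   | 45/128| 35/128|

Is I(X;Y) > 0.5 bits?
Marginal P(X) (row sums):
  P(X=0) = 45/256 + 35/256 = 5/16
  P(X=1) = 9/256 + 7/256 = 1/16
  P(X=2) = 45/128 + 35/128 = 5/8
Marginal P(Y) (column sums):
  P(Y=0) = 45/256 + 9/256 + 45/128 = 9/16
  P(Y=1) = 35/256 + 7/256 + 35/128 = 7/16

H(X) = -[(5/16)·log₂(5/16) + (1/16)·log₂(1/16) + (5/8)·log₂(5/8)]
  = 0.5244 + 0.2500 + 0.4238
  = 1.1982 bits
H(Y) = -[(9/16)·log₂(9/16) + (7/16)·log₂(7/16)]
  = 0.4669 + 0.5218
  = 0.9887 bits
H(X,Y) = -[(45/256)·log₂(45/256) + (35/256)·log₂(35/256) + (9/256)·log₂(9/256) + (7/256)·log₂(7/256) + (45/128)·log₂(45/128) + (35/128)·log₂(35/128)]
  = 0.4409 + 0.3925 + 0.1698 + 0.1420 + 0.5302 + 0.5115
  = 2.1869 bits

I(X;Y) = H(X) + H(Y) - H(X,Y)
  = 1.1982 + 0.9887 - 2.1869
  = 0.0000 bits

No. I(X;Y) = 0.0000 bits, which is ≤ 0.5 bits.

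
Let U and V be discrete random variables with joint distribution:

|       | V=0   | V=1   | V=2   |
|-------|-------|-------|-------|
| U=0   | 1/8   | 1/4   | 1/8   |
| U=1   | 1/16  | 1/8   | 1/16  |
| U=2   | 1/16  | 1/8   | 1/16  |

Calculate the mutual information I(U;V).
Marginal P(U) (row sums):
  P(U=0) = 1/8 + 1/4 + 1/8 = 1/2
  P(U=1) = 1/16 + 1/8 + 1/16 = 1/4
  P(U=2) = 1/16 + 1/8 + 1/16 = 1/4
Marginal P(V) (column sums):
  P(V=0) = 1/8 + 1/16 + 1/16 = 1/4
  P(V=1) = 1/4 + 1/8 + 1/8 = 1/2
  P(V=2) = 1/8 + 1/16 + 1/16 = 1/4

H(U) = -[(1/2)·log₂(1/2) + (1/4)·log₂(1/4) + (1/4)·log₂(1/4)]
  = 0.5000 + 0.5000 + 0.5000
  = 1.5000 bits
H(V) = -[(1/4)·log₂(1/4) + (1/2)·log₂(1/2) + (1/4)·log₂(1/4)]
  = 0.5000 + 0.5000 + 0.5000
  = 1.5000 bits
H(U,V) = -[(1/8)·log₂(1/8) + (1/4)·log₂(1/4) + (1/8)·log₂(1/8) + (1/16)·log₂(1/16) + (1/8)·log₂(1/8) + (1/16)·log₂(1/16) + (1/16)·log₂(1/16) + (1/8)·log₂(1/8) + (1/16)·log₂(1/16)]
  = 0.3750 + 0.5000 + 0.3750 + 0.2500 + 0.3750 + 0.2500 + 0.2500 + 0.3750 + 0.2500
  = 3.0000 bits

I(U;V) = H(U) + H(V) - H(U,V)
  = 1.5000 + 1.5000 - 3.0000
  = 0.0000 bits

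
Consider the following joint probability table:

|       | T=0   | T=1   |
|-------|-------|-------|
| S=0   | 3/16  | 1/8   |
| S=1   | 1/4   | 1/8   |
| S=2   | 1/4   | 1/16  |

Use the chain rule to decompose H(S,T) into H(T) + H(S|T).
By the chain rule: H(S,T) = H(T) + H(S|T)

Marginal P(T) (column sums):
  P(T=0) = 3/16 + 1/4 + 1/4 = 11/16
  P(T=1) = 1/8 + 1/8 + 1/16 = 5/16
H(T) = -[(11/16)·log₂(11/16) + (5/16)·log₂(5/16)]
  = 0.3716 + 0.5244
  = 0.8960 bits
H(S|T) = -Σ P(S,T)·log₂ P(S|T), where P(S|T) = P(S,T) / P(T)
  (S=0,T=0): P(S|T) = (3/16)/(11/16) = 3/11;  -(3/16)·log₂(3/11) = 0.3515
  (S=0,T=1): P(S|T) = (1/8)/(5/16) = 2/5;  -(1/8)·log₂(2/5) = 0.1652
  (S=1,T=0): P(S|T) = (1/4)/(11/16) = 4/11;  -(1/4)·log₂(4/11) = 0.3649
  (S=1,T=1): P(S|T) = (1/8)/(5/16) = 2/5;  -(1/8)·log₂(2/5) = 0.1652
  (S=2,T=0): P(S|T) = (1/4)/(11/16) = 4/11;  -(1/4)·log₂(4/11) = 0.3649
  (S=2,T=1): P(S|T) = (1/16)/(5/16) = 1/5;  -(1/16)·log₂(1/5) = 0.1451
H(S|T) = 0.3515 + 0.1652 + 0.3649 + 0.1652 + 0.3649 + 0.1451
  = 1.5568 bits

H(S,T) = H(T) + H(S|T) = 0.8960 + 1.5568 = 2.4528 bits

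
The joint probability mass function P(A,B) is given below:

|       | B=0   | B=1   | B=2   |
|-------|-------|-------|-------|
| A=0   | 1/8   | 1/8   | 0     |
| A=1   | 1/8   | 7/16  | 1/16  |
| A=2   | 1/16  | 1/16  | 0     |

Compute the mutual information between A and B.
Marginal P(A) (row sums):
  P(A=0) = 1/8 + 1/8 + 0 = 1/4
  P(A=1) = 1/8 + 7/16 + 1/16 = 5/8
  P(A=2) = 1/16 + 1/16 + 0 = 1/8
Marginal P(B) (column sums):
  P(B=0) = 1/8 + 1/8 + 1/16 = 5/16
  P(B=1) = 1/8 + 7/16 + 1/16 = 5/8
  P(B=2) = 0 + 1/16 + 0 = 1/16

H(A) = -[(1/4)·log₂(1/4) + (5/8)·log₂(5/8) + (1/8)·log₂(1/8)]
  = 0.5000 + 0.4238 + 0.3750
  = 1.2988 bits
H(B) = -[(5/16)·log₂(5/16) + (5/8)·log₂(5/8) + (1/16)·log₂(1/16)]
  = 0.5244 + 0.4238 + 0.2500
  = 1.1982 bits
H(A,B) = -[(1/8)·log₂(1/8) + (1/8)·log₂(1/8) + (1/8)·log₂(1/8) + (7/16)·log₂(7/16) + (1/16)·log₂(1/16) + (1/16)·log₂(1/16) + (1/16)·log₂(1/16)]
  = 0.3750 + 0.3750 + 0.3750 + 0.5218 + 0.2500 + 0.2500 + 0.2500
  = 2.3968 bits

I(A;B) = H(A) + H(B) - H(A,B)
  = 1.2988 + 1.1982 - 2.3968
  = 0.1002 bits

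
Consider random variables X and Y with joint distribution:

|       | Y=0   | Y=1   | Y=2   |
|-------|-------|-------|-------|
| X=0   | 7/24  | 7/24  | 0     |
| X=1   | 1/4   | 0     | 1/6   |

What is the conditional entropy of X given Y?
Marginal P(Y) (column sums):
  P(Y=0) = 7/24 + 1/4 = 13/24
  P(Y=1) = 7/24 + 0 = 7/24
  P(Y=2) = 0 + 1/6 = 1/6

H(X|Y) = -Σ P(X,Y)·log₂ P(X|Y), where P(X|Y) = P(X,Y) / P(Y)
  (cells with P(X,Y) = 0 contribute 0)
  (X=0,Y=0): P(X|Y) = (7/24)/(13/24) = 7/13;  -(7/24)·log₂(7/13) = 0.2605
  (X=0,Y=1): P(X|Y) = (7/24)/(7/24) = 1;  -(7/24)·log₂(1) = 0.0000
  (X=1,Y=0): P(X|Y) = (1/4)/(13/24) = 6/13;  -(1/4)·log₂(6/13) = 0.2789
  (X=1,Y=2): P(X|Y) = (1/6)/(1/6) = 1;  -(1/6)·log₂(1) = 0.0000
H(X|Y) = 0.2605 + 0.0000 + 0.2789 + 0.0000
  = 0.5394 bits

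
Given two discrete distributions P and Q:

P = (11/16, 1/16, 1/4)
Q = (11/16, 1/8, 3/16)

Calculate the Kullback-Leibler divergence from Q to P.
D(P||Q) = Σ P(i) log₂(P(i)/Q(i))
  i=0: (11/16) × log₂((11/16)/(11/16)) = (11/16) × log₂(1) = 0.0000
  i=1: (1/16) × log₂((1/16)/(1/8)) = (1/16) × log₂(1/2) = -0.0625
  i=2: (1/4) × log₂((1/4)/(3/16)) = (1/4) × log₂(4/3) = 0.1038
D(P||Q) = 0.0000 - 0.0625 + 0.1038
  = 0.0413 bits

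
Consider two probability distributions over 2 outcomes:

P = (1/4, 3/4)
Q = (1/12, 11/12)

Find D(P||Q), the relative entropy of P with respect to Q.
D(P||Q) = Σ P(i) log₂(P(i)/Q(i))
  i=0: (1/4) × log₂((1/4)/(1/12)) = (1/4) × log₂(3) = 0.3962
  i=1: (3/4) × log₂((3/4)/(11/12)) = (3/4) × log₂(9/11) = -0.2171
D(P||Q) = 0.3962 - 0.2171
  = 0.1791 bits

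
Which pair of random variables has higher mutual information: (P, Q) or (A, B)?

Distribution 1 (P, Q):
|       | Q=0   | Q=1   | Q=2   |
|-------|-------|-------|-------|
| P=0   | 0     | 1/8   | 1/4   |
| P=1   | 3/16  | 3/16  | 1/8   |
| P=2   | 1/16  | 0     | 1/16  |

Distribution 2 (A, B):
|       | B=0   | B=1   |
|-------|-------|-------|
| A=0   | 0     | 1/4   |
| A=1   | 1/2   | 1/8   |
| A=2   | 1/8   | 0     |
Distribution 1 (P, Q):
Marginal P(P) (row sums):
  P(P=0) = 0 + 1/8 + 1/4 = 3/8
  P(P=1) = 3/16 + 3/16 + 1/8 = 1/2
  P(P=2) = 1/16 + 0 + 1/16 = 1/8
Marginal P(Q) (column sums):
  P(Q=0) = 0 + 3/16 + 1/16 = 1/4
  P(Q=1) = 1/8 + 3/16 + 0 = 5/16
  P(Q=2) = 1/4 + 1/8 + 1/16 = 7/16

H(P) = -[(3/8)·log₂(3/8) + (1/2)·log₂(1/2) + (1/8)·log₂(1/8)]
  = 0.5306 + 0.5000 + 0.3750
  = 1.4056 bits
H(Q) = -[(1/4)·log₂(1/4) + (5/16)·log₂(5/16) + (7/16)·log₂(7/16)]
  = 0.5000 + 0.5244 + 0.5218
  = 1.5462 bits
H(P,Q) = -[(1/8)·log₂(1/8) + (1/4)·log₂(1/4) + (3/16)·log₂(3/16) + (3/16)·log₂(3/16) + (1/8)·log₂(1/8) + (1/16)·log₂(1/16) + (1/16)·log₂(1/16)]
  = 0.3750 + 0.5000 + 0.4528 + 0.4528 + 0.3750 + 0.2500 + 0.2500
  = 2.6556 bits

I(P;Q) = H(P) + H(Q) - H(P,Q)
  = 1.4056 + 1.5462 - 2.6556
  = 0.2962 bits

Distribution 2 (A, B):
Marginal P(A) (row sums):
  P(A=0) = 0 + 1/4 = 1/4
  P(A=1) = 1/2 + 1/8 = 5/8
  P(A=2) = 1/8 + 0 = 1/8
Marginal P(B) (column sums):
  P(B=0) = 0 + 1/2 + 1/8 = 5/8
  P(B=1) = 1/4 + 1/8 + 0 = 3/8

H(A) = -[(1/4)·log₂(1/4) + (5/8)·log₂(5/8) + (1/8)·log₂(1/8)]
  = 0.5000 + 0.4238 + 0.3750
  = 1.2988 bits
H(B) = -[(5/8)·log₂(5/8) + (3/8)·log₂(3/8)]
  = 0.4238 + 0.5306
  = 0.9544 bits
H(A,B) = -[(1/4)·log₂(1/4) + (1/2)·log₂(1/2) + (1/8)·log₂(1/8) + (1/8)·log₂(1/8)]
  = 0.5000 + 0.5000 + 0.3750 + 0.3750
  = 1.7500 bits

I(A;B) = H(A) + H(B) - H(A,B)
  = 1.2988 + 0.9544 - 1.7500
  = 0.5032 bits

I(A;B) = 0.5032 bits > I(P;Q) = 0.2962 bits, so (A, B) has the higher mutual information (stronger dependence).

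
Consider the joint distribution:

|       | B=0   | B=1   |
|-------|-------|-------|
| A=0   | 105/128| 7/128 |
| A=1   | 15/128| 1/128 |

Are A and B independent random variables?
Marginal P(A) (row sums):
  P(A=0) = 105/128 + 7/128 = 7/8
  P(A=1) = 15/128 + 1/128 = 1/8
Marginal P(B) (column sums):
  P(B=0) = 105/128 + 15/128 = 15/16
  P(B=1) = 7/128 + 1/128 = 1/16

A and B are independent iff P(A=i,B=j) = P(A=i)·P(B=j) for every cell.
  P(A=0)·P(B=0) = 7/8 × 15/16 = 105/128 = P(A=0,B=0) ✓
  P(A=0)·P(B=1) = 7/8 × 1/16 = 7/128 = P(A=0,B=1) ✓
  P(A=1)·P(B=0) = 1/8 × 15/16 = 15/128 = P(A=1,B=0) ✓
  P(A=1)·P(B=1) = 1/8 × 1/16 = 1/128 = P(A=1,B=1) ✓

Yes, A and B are independent: every cell factors, so I(A;B) = 0 bits.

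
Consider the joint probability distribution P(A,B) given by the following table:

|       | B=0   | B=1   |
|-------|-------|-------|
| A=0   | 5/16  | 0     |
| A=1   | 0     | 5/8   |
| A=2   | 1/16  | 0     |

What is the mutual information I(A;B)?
Marginal P(A) (row sums):
  P(A=0) = 5/16 + 0 = 5/16
  P(A=1) = 0 + 5/8 = 5/8
  P(A=2) = 1/16 + 0 = 1/16
Marginal P(B) (column sums):
  P(B=0) = 5/16 + 0 + 1/16 = 3/8
  P(B=1) = 0 + 5/8 + 0 = 5/8

H(A) = -[(5/16)·log₂(5/16) + (5/8)·log₂(5/8) + (1/16)·log₂(1/16)]
  = 0.5244 + 0.4238 + 0.2500
  = 1.1982 bits
H(B) = -[(3/8)·log₂(3/8) + (5/8)·log₂(5/8)]
  = 0.5306 + 0.4238
  = 0.9544 bits
H(A,B) = -[(5/16)·log₂(5/16) + (5/8)·log₂(5/8) + (1/16)·log₂(1/16)]
  = 0.5244 + 0.4238 + 0.2500
  = 1.1982 bits

I(A;B) = H(A) + H(B) - H(A,B)
  = 1.1982 + 0.9544 - 1.1982
  = 0.9544 bits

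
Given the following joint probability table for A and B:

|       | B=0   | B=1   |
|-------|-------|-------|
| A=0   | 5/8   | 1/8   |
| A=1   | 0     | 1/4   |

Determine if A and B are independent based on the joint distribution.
Marginal P(A) (row sums):
  P(A=0) = 5/8 + 1/8 = 3/4
  P(A=1) = 0 + 1/4 = 1/4
Marginal P(B) (column sums):
  P(B=0) = 5/8 + 0 = 5/8
  P(B=1) = 1/8 + 1/4 = 3/8

A and B are independent iff P(A=i,B=j) = P(A=i)·P(B=j) for every cell.
  P(A=0)·P(B=0) = 3/4 × 5/8 = 15/32, but P(A=0,B=0) = 5/8 ✗

No, A and B are not independent. Quantitatively, I(A;B) > 0:

H(A) = -[(3/4)·log₂(3/4) + (1/4)·log₂(1/4)]
  = 0.3113 + 0.5000
  = 0.8113 bits
H(B) = -[(5/8)·log₂(5/8) + (3/8)·log₂(3/8)]
  = 0.4238 + 0.5306
  = 0.9544 bits
H(A,B) = -[(5/8)·log₂(5/8) + (1/8)·log₂(1/8) + (1/4)·log₂(1/4)]
  = 0.4238 + 0.3750 + 0.5000
  = 1.2988 bits
I(A;B) = H(A) + H(B) - H(A,B) = 0.8113 + 0.9544 - 1.2988 = 0.4669 bits > 0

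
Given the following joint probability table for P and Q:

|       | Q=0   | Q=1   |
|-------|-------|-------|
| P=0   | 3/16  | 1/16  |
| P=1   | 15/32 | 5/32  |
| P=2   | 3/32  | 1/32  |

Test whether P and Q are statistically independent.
Marginal P(P) (row sums):
  P(P=0) = 3/16 + 1/16 = 1/4
  P(P=1) = 15/32 + 5/32 = 5/8
  P(P=2) = 3/32 + 1/32 = 1/8
Marginal P(Q) (column sums):
  P(Q=0) = 3/16 + 15/32 + 3/32 = 3/4
  P(Q=1) = 1/16 + 5/32 + 1/32 = 1/4

P and Q are independent iff P(P=i,Q=j) = P(P=i)·P(Q=j) for every cell.
  P(P=0)·P(Q=0) = 1/4 × 3/4 = 3/16 = P(P=0,Q=0) ✓
  P(P=0)·P(Q=1) = 1/4 × 1/4 = 1/16 = P(P=0,Q=1) ✓
  P(P=1)·P(Q=0) = 5/8 × 3/4 = 15/32 = P(P=1,Q=0) ✓
  P(P=1)·P(Q=1) = 5/8 × 1/4 = 5/32 = P(P=1,Q=1) ✓
  P(P=2)·P(Q=0) = 1/8 × 3/4 = 3/32 = P(P=2,Q=0) ✓
  P(P=2)·P(Q=1) = 1/8 × 1/4 = 1/32 = P(P=2,Q=1) ✓

Yes, P and Q are independent: every cell factors, so I(P;Q) = 0 bits.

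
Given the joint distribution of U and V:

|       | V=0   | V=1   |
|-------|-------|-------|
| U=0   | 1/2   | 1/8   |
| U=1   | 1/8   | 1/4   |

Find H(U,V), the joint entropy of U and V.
H(U,V) = -Σ P(U,V) log₂ P(U,V), summed over the non-zero cells:
H(U,V) = -[(1/2)·log₂(1/2) + (1/8)·log₂(1/8) + (1/8)·log₂(1/8) + (1/4)·log₂(1/4)]
  = 0.5000 + 0.3750 + 0.3750 + 0.5000
  = 1.7500 bits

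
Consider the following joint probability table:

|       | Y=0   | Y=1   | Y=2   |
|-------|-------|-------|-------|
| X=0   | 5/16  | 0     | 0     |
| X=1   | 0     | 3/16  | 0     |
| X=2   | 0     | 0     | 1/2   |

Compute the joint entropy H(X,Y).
H(X,Y) = -Σ P(X,Y) log₂ P(X,Y), summed over the non-zero cells:
H(X,Y) = -[(5/16)·log₂(5/16) + (3/16)·log₂(3/16) + (1/2)·log₂(1/2)]
  = 0.5244 + 0.4528 + 0.5000
  = 1.4772 bits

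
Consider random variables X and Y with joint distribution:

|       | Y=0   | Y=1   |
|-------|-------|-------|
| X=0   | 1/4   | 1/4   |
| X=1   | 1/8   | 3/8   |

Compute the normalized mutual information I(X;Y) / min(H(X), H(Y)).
Marginal P(X) (row sums):
  P(X=0) = 1/4 + 1/4 = 1/2
  P(X=1) = 1/8 + 3/8 = 1/2
Marginal P(Y) (column sums):
  P(Y=0) = 1/4 + 1/8 = 3/8
  P(Y=1) = 1/4 + 3/8 = 5/8

H(X) = -[(1/2)·log₂(1/2) + (1/2)·log₂(1/2)]
  = 0.5000 + 0.5000
  = 1.0000 bits
H(Y) = -[(3/8)·log₂(3/8) + (5/8)·log₂(5/8)]
  = 0.5306 + 0.4238
  = 0.9544 bits
H(X,Y) = -[(1/4)·log₂(1/4) + (1/4)·log₂(1/4) + (1/8)·log₂(1/8) + (3/8)·log₂(3/8)]
  = 0.5000 + 0.5000 + 0.3750 + 0.5306
  = 1.9056 bits

I(X;Y) = H(X) + H(Y) - H(X,Y)
  = 1.0000 + 0.9544 - 1.9056
  = 0.0488 bits

min(H(X), H(Y)) = min(1.0000, 0.9544) = 0.9544 bits
Normalized MI = 0.0488 / 0.9544 = 0.0511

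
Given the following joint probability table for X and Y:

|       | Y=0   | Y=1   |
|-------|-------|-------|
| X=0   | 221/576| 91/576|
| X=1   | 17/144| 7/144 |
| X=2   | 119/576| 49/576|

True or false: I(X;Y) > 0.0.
Marginal P(X) (row sums):
  P(X=0) = 221/576 + 91/576 = 13/24
  P(X=1) = 17/144 + 7/144 = 1/6
  P(X=2) = 119/576 + 49/576 = 7/24
Marginal P(Y) (column sums):
  P(Y=0) = 221/576 + 17/144 + 119/576 = 17/24
  P(Y=1) = 91/576 + 7/144 + 49/576 = 7/24

H(X) = -[(13/24)·log₂(13/24) + (1/6)·log₂(1/6) + (7/24)·log₂(7/24)]
  = 0.4791 + 0.4308 + 0.5185
  = 1.4284 bits
H(Y) = -[(17/24)·log₂(17/24) + (7/24)·log₂(7/24)]
  = 0.3524 + 0.5185
  = 0.8709 bits
H(X,Y) = -[(221/576)·log₂(221/576) + (91/576)·log₂(91/576) + (17/144)·log₂(17/144) + (7/144)·log₂(7/144) + (119/576)·log₂(119/576) + (49/576)·log₂(49/576)]
  = 0.5303 + 0.4206 + 0.3639 + 0.2121 + 0.4700 + 0.3024
  = 2.2993 bits

I(X;Y) = H(X) + H(Y) - H(X,Y)
  = 1.4284 + 0.8709 - 2.2993
  = 0.0000 bits

False. I(X;Y) = 0.0000 bits, which is ≤ 0.0 bits.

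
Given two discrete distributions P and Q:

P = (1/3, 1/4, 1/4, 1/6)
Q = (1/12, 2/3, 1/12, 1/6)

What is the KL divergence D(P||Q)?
D(P||Q) = Σ P(i) log₂(P(i)/Q(i))
  i=0: (1/3) × log₂((1/3)/(1/12)) = (1/3) × log₂(4) = 0.6667
  i=1: (1/4) × log₂((1/4)/(2/3)) = (1/4) × log₂(3/8) = -0.3538
  i=2: (1/4) × log₂((1/4)/(1/12)) = (1/4) × log₂(3) = 0.3962
  i=3: (1/6) × log₂((1/6)/(1/6)) = (1/6) × log₂(1) = 0.0000
D(P||Q) = 0.6667 - 0.3538 + 0.3962 + 0.0000
  = 0.7091 bits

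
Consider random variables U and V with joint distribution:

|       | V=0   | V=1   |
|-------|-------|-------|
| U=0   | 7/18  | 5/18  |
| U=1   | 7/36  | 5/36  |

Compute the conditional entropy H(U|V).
Marginal P(V) (column sums):
  P(V=0) = 7/18 + 7/36 = 7/12
  P(V=1) = 5/18 + 5/36 = 5/12

H(U|V) = -Σ P(U,V)·log₂ P(U|V), where P(U|V) = P(U,V) / P(V)
  (U=0,V=0): P(U|V) = (7/18)/(7/12) = 2/3;  -(7/18)·log₂(2/3) = 0.2275
  (U=0,V=1): P(U|V) = (5/18)/(5/12) = 2/3;  -(5/18)·log₂(2/3) = 0.1625
  (U=1,V=0): P(U|V) = (7/36)/(7/12) = 1/3;  -(7/36)·log₂(1/3) = 0.3082
  (U=1,V=1): P(U|V) = (5/36)/(5/12) = 1/3;  -(5/36)·log₂(1/3) = 0.2201
H(U|V) = 0.2275 + 0.1625 + 0.3082 + 0.2201
  = 0.9183 bits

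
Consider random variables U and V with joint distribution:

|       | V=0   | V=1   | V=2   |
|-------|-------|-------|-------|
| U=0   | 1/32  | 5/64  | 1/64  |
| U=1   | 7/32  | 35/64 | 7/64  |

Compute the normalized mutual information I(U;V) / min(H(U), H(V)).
Marginal P(U) (row sums):
  P(U=0) = 1/32 + 5/64 + 1/64 = 1/8
  P(U=1) = 7/32 + 35/64 + 7/64 = 7/8
Marginal P(V) (column sums):
  P(V=0) = 1/32 + 7/32 = 1/4
  P(V=1) = 5/64 + 35/64 = 5/8
  P(V=2) = 1/64 + 7/64 = 1/8

H(U) = -[(1/8)·log₂(1/8) + (7/8)·log₂(7/8)]
  = 0.3750 + 0.1686
  = 0.5436 bits
H(V) = -[(1/4)·log₂(1/4) + (5/8)·log₂(5/8) + (1/8)·log₂(1/8)]
  = 0.5000 + 0.4238 + 0.3750
  = 1.2988 bits
H(U,V) = -[(1/32)·log₂(1/32) + (5/64)·log₂(5/64) + (1/64)·log₂(1/64) + (7/32)·log₂(7/32) + (35/64)·log₂(35/64) + (7/64)·log₂(7/64)]
  = 0.1563 + 0.2873 + 0.0938 + 0.4796 + 0.4762 + 0.3492
  = 1.8424 bits

I(U;V) = H(U) + H(V) - H(U,V)
  = 0.5436 + 1.2988 - 1.8424
  = 0.0000 bits

min(H(U), H(V)) = min(0.5436, 1.2988) = 0.5436 bits
Normalized MI = 0.0000 / 0.5436 = 0.0000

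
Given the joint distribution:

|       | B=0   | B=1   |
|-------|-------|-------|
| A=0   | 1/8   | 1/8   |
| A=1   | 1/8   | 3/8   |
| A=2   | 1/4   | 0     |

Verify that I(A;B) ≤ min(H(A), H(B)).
Marginal P(A) (row sums):
  P(A=0) = 1/8 + 1/8 = 1/4
  P(A=1) = 1/8 + 3/8 = 1/2
  P(A=2) = 1/4 + 0 = 1/4
Marginal P(B) (column sums):
  P(B=0) = 1/8 + 1/8 + 1/4 = 1/2
  P(B=1) = 1/8 + 3/8 + 0 = 1/2

H(A) = -[(1/4)·log₂(1/4) + (1/2)·log₂(1/2) + (1/4)·log₂(1/4)]
  = 0.5000 + 0.5000 + 0.5000
  = 1.5000 bits
H(B) = -[(1/2)·log₂(1/2) + (1/2)·log₂(1/2)]
  = 0.5000 + 0.5000
  = 1.0000 bits
H(A,B) = -[(1/8)·log₂(1/8) + (1/8)·log₂(1/8) + (1/8)·log₂(1/8) + (3/8)·log₂(3/8) + (1/4)·log₂(1/4)]
  = 0.3750 + 0.3750 + 0.3750 + 0.5306 + 0.5000
  = 2.1556 bits

I(A;B) = H(A) + H(B) - H(A,B)
  = 1.5000 + 1.0000 - 2.1556
  = 0.3444 bits

min(H(A), H(B)) = min(1.5000, 1.0000) = 1.0000 bits
Since 0.3444 ≤ 1.0000, the bound is satisfied ✓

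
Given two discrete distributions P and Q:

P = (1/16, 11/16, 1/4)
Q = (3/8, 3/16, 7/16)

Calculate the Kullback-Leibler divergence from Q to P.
D(P||Q) = Σ P(i) log₂(P(i)/Q(i))
  i=0: (1/16) × log₂((1/16)/(3/8)) = (1/16) × log₂(1/6) = -0.1616
  i=1: (11/16) × log₂((11/16)/(3/16)) = (11/16) × log₂(11/3) = 1.2887
  i=2: (1/4) × log₂((1/4)/(7/16)) = (1/4) × log₂(4/7) = -0.2018
D(P||Q) = -0.1616 + 1.2887 - 0.2018
  = 0.9253 bits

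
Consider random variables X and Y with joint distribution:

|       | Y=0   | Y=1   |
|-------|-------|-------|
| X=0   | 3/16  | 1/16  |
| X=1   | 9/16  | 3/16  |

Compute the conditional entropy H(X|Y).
Marginal P(Y) (column sums):
  P(Y=0) = 3/16 + 9/16 = 3/4
  P(Y=1) = 1/16 + 3/16 = 1/4

H(X|Y) = -Σ P(X,Y)·log₂ P(X|Y), where P(X|Y) = P(X,Y) / P(Y)
  (X=0,Y=0): P(X|Y) = (3/16)/(3/4) = 1/4;  -(3/16)·log₂(1/4) = 0.3750
  (X=0,Y=1): P(X|Y) = (1/16)/(1/4) = 1/4;  -(1/16)·log₂(1/4) = 0.1250
  (X=1,Y=0): P(X|Y) = (9/16)/(3/4) = 3/4;  -(9/16)·log₂(3/4) = 0.2335
  (X=1,Y=1): P(X|Y) = (3/16)/(1/4) = 3/4;  -(3/16)·log₂(3/4) = 0.0778
H(X|Y) = 0.3750 + 0.1250 + 0.2335 + 0.0778
  = 0.8113 bits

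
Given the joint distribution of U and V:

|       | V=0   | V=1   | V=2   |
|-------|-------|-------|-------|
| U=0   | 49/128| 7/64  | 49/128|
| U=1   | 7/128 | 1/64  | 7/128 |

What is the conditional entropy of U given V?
Marginal P(V) (column sums):
  P(V=0) = 49/128 + 7/128 = 7/16
  P(V=1) = 7/64 + 1/64 = 1/8
  P(V=2) = 49/128 + 7/128 = 7/16

H(U|V) = -Σ P(U,V)·log₂ P(U|V), where P(U|V) = P(U,V) / P(V)
  (U=0,V=0): P(U|V) = (49/128)/(7/16) = 7/8;  -(49/128)·log₂(7/8) = 0.0737
  (U=0,V=1): P(U|V) = (7/64)/(1/8) = 7/8;  -(7/64)·log₂(7/8) = 0.0211
  (U=0,V=2): P(U|V) = (49/128)/(7/16) = 7/8;  -(49/128)·log₂(7/8) = 0.0737
  (U=1,V=0): P(U|V) = (7/128)/(7/16) = 1/8;  -(7/128)·log₂(1/8) = 0.1641
  (U=1,V=1): P(U|V) = (1/64)/(1/8) = 1/8;  -(1/64)·log₂(1/8) = 0.0469
  (U=1,V=2): P(U|V) = (7/128)/(7/16) = 1/8;  -(7/128)·log₂(1/8) = 0.1641
H(U|V) = 0.0737 + 0.0211 + 0.0737 + 0.1641 + 0.0469 + 0.1641
  = 0.5436 bits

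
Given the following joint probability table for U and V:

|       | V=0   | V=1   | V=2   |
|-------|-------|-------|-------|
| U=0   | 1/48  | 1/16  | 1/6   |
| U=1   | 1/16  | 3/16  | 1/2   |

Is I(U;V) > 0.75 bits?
Marginal P(U) (row sums):
  P(U=0) = 1/48 + 1/16 + 1/6 = 1/4
  P(U=1) = 1/16 + 3/16 + 1/2 = 3/4
Marginal P(V) (column sums):
  P(V=0) = 1/48 + 1/16 = 1/12
  P(V=1) = 1/16 + 3/16 = 1/4
  P(V=2) = 1/6 + 1/2 = 2/3

H(U) = -[(1/4)·log₂(1/4) + (3/4)·log₂(3/4)]
  = 0.5000 + 0.3113
  = 0.8113 bits
H(V) = -[(1/12)·log₂(1/12) + (1/4)·log₂(1/4) + (2/3)·log₂(2/3)]
  = 0.2987 + 0.5000 + 0.3900
  = 1.1887 bits
H(U,V) = -[(1/48)·log₂(1/48) + (1/16)·log₂(1/16) + (1/6)·log₂(1/6) + (1/16)·log₂(1/16) + (3/16)·log₂(3/16) + (1/2)·log₂(1/2)]
  = 0.1164 + 0.2500 + 0.4308 + 0.2500 + 0.4528 + 0.5000
  = 2.0000 bits

I(U;V) = H(U) + H(V) - H(U,V)
  = 0.8113 + 1.1887 - 2.0000
  = 0.0000 bits

No. I(U;V) = 0.0000 bits, which is ≤ 0.75 bits.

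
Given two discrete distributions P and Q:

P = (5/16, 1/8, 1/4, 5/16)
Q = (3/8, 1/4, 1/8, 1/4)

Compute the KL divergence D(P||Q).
D(P||Q) = Σ P(i) log₂(P(i)/Q(i))
  i=0: (5/16) × log₂((5/16)/(3/8)) = (5/16) × log₂(5/6) = -0.0822
  i=1: (1/8) × log₂((1/8)/(1/4)) = (1/8) × log₂(1/2) = -0.1250
  i=2: (1/4) × log₂((1/4)/(1/8)) = (1/4) × log₂(2) = 0.2500
  i=3: (5/16) × log₂((5/16)/(1/4)) = (5/16) × log₂(5/4) = 0.1006
D(P||Q) = -0.0822 - 0.1250 + 0.2500 + 0.1006
  = 0.1434 bits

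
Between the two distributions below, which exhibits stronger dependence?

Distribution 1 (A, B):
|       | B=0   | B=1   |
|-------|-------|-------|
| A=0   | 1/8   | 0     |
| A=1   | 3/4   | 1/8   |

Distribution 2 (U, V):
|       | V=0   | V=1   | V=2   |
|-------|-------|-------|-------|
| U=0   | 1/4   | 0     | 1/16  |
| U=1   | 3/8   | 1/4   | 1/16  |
Distribution 1 (A, B):
Marginal P(A) (row sums):
  P(A=0) = 1/8 + 0 = 1/8
  P(A=1) = 3/4 + 1/8 = 7/8
Marginal P(B) (column sums):
  P(B=0) = 1/8 + 3/4 = 7/8
  P(B=1) = 0 + 1/8 = 1/8

H(A) = -[(1/8)·log₂(1/8) + (7/8)·log₂(7/8)]
  = 0.3750 + 0.1686
  = 0.5436 bits
H(B) = -[(7/8)·log₂(7/8) + (1/8)·log₂(1/8)]
  = 0.1686 + 0.3750
  = 0.5436 bits
H(A,B) = -[(1/8)·log₂(1/8) + (3/4)·log₂(3/4) + (1/8)·log₂(1/8)]
  = 0.3750 + 0.3113 + 0.3750
  = 1.0613 bits

I(A;B) = H(A) + H(B) - H(A,B)
  = 0.5436 + 0.5436 - 1.0613
  = 0.0259 bits

Distribution 2 (U, V):
Marginal P(U) (row sums):
  P(U=0) = 1/4 + 0 + 1/16 = 5/16
  P(U=1) = 3/8 + 1/4 + 1/16 = 11/16
Marginal P(V) (column sums):
  P(V=0) = 1/4 + 3/8 = 5/8
  P(V=1) = 0 + 1/4 = 1/4
  P(V=2) = 1/16 + 1/16 = 1/8

H(U) = -[(5/16)·log₂(5/16) + (11/16)·log₂(11/16)]
  = 0.5244 + 0.3716
  = 0.8960 bits
H(V) = -[(5/8)·log₂(5/8) + (1/4)·log₂(1/4) + (1/8)·log₂(1/8)]
  = 0.4238 + 0.5000 + 0.3750
  = 1.2988 bits
H(U,V) = -[(1/4)·log₂(1/4) + (1/16)·log₂(1/16) + (3/8)·log₂(3/8) + (1/4)·log₂(1/4) + (1/16)·log₂(1/16)]
  = 0.5000 + 0.2500 + 0.5306 + 0.5000 + 0.2500
  = 2.0306 bits

I(U;V) = H(U) + H(V) - H(U,V)
  = 0.8960 + 1.2988 - 2.0306
  = 0.1642 bits

I(U;V) = 0.1642 bits > I(A;B) = 0.0259 bits, so (U, V) has the higher mutual information (stronger dependence).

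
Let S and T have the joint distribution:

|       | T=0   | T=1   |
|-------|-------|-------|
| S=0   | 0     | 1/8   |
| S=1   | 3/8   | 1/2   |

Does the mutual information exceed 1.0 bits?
Marginal P(S) (row sums):
  P(S=0) = 0 + 1/8 = 1/8
  P(S=1) = 3/8 + 1/2 = 7/8
Marginal P(T) (column sums):
  P(T=0) = 0 + 3/8 = 3/8
  P(T=1) = 1/8 + 1/2 = 5/8

H(S) = -[(1/8)·log₂(1/8) + (7/8)·log₂(7/8)]
  = 0.3750 + 0.1686
  = 0.5436 bits
H(T) = -[(3/8)·log₂(3/8) + (5/8)·log₂(5/8)]
  = 0.5306 + 0.4238
  = 0.9544 bits
H(S,T) = -[(1/8)·log₂(1/8) + (3/8)·log₂(3/8) + (1/2)·log₂(1/2)]
  = 0.3750 + 0.5306 + 0.5000
  = 1.4056 bits

I(S;T) = H(S) + H(T) - H(S,T)
  = 0.5436 + 0.9544 - 1.4056
  = 0.0924 bits

No. I(S;T) = 0.0924 bits, which is ≤ 1.0 bits.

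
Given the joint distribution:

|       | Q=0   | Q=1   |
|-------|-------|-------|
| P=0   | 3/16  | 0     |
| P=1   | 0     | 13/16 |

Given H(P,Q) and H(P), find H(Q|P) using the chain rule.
From the chain rule: H(P,Q) = H(P) + H(Q|P)
Therefore: H(Q|P) = H(P,Q) - H(P)

H(P,Q) = -[(3/16)·log₂(3/16) + (13/16)·log₂(13/16)]
  = 0.4528 + 0.2434
  = 0.6962 bits
Marginal P(P) (row sums):
  P(P=0) = 3/16 + 0 = 3/16
  P(P=1) = 0 + 13/16 = 13/16
H(P) = -[(3/16)·log₂(3/16) + (13/16)·log₂(13/16)]
  = 0.4528 + 0.2434
  = 0.6962 bits

H(Q|P) = 0.6962 - 0.6962 = 0.0000 bits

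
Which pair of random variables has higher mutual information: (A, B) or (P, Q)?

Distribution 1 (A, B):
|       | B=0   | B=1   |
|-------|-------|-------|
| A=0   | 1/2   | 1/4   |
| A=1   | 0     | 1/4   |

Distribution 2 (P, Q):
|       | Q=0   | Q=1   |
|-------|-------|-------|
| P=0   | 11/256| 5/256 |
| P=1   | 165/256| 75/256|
Distribution 1 (A, B):
Marginal P(A) (row sums):
  P(A=0) = 1/2 + 1/4 = 3/4
  P(A=1) = 0 + 1/4 = 1/4
Marginal P(B) (column sums):
  P(B=0) = 1/2 + 0 = 1/2
  P(B=1) = 1/4 + 1/4 = 1/2

H(A) = -[(3/4)·log₂(3/4) + (1/4)·log₂(1/4)]
  = 0.3113 + 0.5000
  = 0.8113 bits
H(B) = -[(1/2)·log₂(1/2) + (1/2)·log₂(1/2)]
  = 0.5000 + 0.5000
  = 1.0000 bits
H(A,B) = -[(1/2)·log₂(1/2) + (1/4)·log₂(1/4) + (1/4)·log₂(1/4)]
  = 0.5000 + 0.5000 + 0.5000
  = 1.5000 bits

I(A;B) = H(A) + H(B) - H(A,B)
  = 0.8113 + 1.0000 - 1.5000
  = 0.3113 bits

Distribution 2 (P, Q):
Marginal P(P) (row sums):
  P(P=0) = 11/256 + 5/256 = 1/16
  P(P=1) = 165/256 + 75/256 = 15/16
Marginal P(Q) (column sums):
  P(Q=0) = 11/256 + 165/256 = 11/16
  P(Q=1) = 5/256 + 75/256 = 5/16

H(P) = -[(1/16)·log₂(1/16) + (15/16)·log₂(15/16)]
  = 0.2500 + 0.0873
  = 0.3373 bits
H(Q) = -[(11/16)·log₂(11/16) + (5/16)·log₂(5/16)]
  = 0.3716 + 0.5244
  = 0.8960 bits
H(P,Q) = -[(11/256)·log₂(11/256) + (5/256)·log₂(5/256) + (165/256)·log₂(165/256) + (75/256)·log₂(75/256)]
  = 0.1951 + 0.1109 + 0.4084 + 0.5189
  = 1.2333 bits

I(P;Q) = H(P) + H(Q) - H(P,Q)
  = 0.3373 + 0.8960 - 1.2333
  = 0.0000 bits

I(A;B) = 0.3113 bits > I(P;Q) = 0.0000 bits, so (A, B) has the higher mutual information (stronger dependence).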